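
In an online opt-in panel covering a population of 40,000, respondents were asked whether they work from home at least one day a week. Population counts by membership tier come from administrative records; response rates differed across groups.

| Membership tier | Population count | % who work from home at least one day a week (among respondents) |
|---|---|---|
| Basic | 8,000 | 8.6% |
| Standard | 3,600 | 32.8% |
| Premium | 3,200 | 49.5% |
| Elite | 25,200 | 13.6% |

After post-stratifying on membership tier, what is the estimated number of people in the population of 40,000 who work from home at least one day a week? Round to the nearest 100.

6,900

Apply each group's respondent rate to its population count:
  Basic: 8,000 × 8.6% = 688
  Standard: 3,600 × 32.8% = 1180.8
  Premium: 3,200 × 49.5% = 1584
  Elite: 25,200 × 13.6% = 3427.2
Estimated total = 6880 → 6,900.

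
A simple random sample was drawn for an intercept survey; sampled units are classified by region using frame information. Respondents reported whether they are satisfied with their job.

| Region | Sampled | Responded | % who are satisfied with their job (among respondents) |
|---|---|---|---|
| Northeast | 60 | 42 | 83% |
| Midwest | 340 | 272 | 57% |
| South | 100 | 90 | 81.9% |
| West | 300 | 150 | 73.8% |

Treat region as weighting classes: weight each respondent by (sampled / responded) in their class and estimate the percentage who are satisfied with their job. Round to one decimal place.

68.4%

Response rates by class: Northeast 42/60 = 70%, Midwest 272/340 = 80%, South 90/100 = 90%, West 150/300 = 50%.
Inverse-response-rate weighting restores each class to its sampled count, so class totals weight by n_sampled:
  Northeast: 60 × 83 = 4980
  Midwest: 340 × 57 = 19,380
  South: 100 × 81.9 = 8190
  West: 300 × 73.8 = 22,140
Adjusted estimate = 54,690 / 800 = 68.3625 → 68.4%.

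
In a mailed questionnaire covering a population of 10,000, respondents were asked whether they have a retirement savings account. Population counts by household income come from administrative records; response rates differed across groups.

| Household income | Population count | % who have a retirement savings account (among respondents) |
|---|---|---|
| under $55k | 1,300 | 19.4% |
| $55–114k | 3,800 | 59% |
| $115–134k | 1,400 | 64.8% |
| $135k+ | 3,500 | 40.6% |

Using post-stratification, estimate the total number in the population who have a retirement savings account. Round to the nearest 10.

Each cell contributes its population count × the respondent rate:
  under $55k: 1,300 × 19.4% = 252.2
  $55–114k: 3,800 × 59% = 2242
  $115–134k: 1,400 × 64.8% = 907.2
  $135k+: 3,500 × 40.6% = 1421
Estimated total = 4822.4 → 4,820.

4,820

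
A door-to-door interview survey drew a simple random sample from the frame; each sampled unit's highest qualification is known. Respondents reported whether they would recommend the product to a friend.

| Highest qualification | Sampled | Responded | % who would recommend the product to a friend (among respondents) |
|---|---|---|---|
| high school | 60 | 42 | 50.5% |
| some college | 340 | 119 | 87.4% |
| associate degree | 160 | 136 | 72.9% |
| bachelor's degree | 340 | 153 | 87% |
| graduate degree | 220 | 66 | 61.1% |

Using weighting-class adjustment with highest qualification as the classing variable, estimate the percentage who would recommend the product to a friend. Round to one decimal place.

Class response rates: high school 42/60 = 70%, some college 119/340 = 35%, associate degree 136/160 = 85%, bachelor's degree 153/340 = 45%, graduate degree 66/220 = 30%.
Inverse-response-rate weighting restores each class to its sampled count, so class totals weight by n_sampled:
  high school: 60 × 50.5 = 3030
  some college: 340 × 87.4 = 29716
  associate degree: 160 × 72.9 = 11,664
  bachelor's degree: 340 × 87 = 29,580
  graduate degree: 220 × 61.1 = 13,442
Adjusted estimate = 87,432 / 1,120 = 78.0643 → 78.1%.

78.1%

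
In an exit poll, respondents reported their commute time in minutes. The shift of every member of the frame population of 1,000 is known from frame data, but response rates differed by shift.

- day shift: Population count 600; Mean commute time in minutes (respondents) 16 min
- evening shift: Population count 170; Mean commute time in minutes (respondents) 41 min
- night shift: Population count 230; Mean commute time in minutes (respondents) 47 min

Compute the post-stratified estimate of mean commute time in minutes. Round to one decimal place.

27.4

Reweight to the known shift distribution:
  day shift: (600/1,000) × 16 = 9.6
  evening shift: (170/1,000) × 41 = 6.97
  night shift: (230/1,000) × 47 = 10.81
Post-stratified estimate = 27.38 → 27.4.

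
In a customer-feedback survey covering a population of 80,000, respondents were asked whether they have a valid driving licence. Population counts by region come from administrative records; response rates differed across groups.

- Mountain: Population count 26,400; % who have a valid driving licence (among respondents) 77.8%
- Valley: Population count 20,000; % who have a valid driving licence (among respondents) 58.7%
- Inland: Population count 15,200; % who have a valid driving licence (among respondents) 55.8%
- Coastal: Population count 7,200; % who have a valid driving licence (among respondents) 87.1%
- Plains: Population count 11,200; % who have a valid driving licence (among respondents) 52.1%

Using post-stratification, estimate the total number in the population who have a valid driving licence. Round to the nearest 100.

Apply each group's respondent rate to its population count:
  Mountain: 26,400 × 77.8% = 20539.2
  Valley: 20,000 × 58.7% = 11,740
  Inland: 15,200 × 55.8% = 8481.6
  Coastal: 7,200 × 87.1% = 6271.2
  Plains: 11,200 × 52.1% = 5835.2
Estimated total = 52867.2 → 52,900.

52,900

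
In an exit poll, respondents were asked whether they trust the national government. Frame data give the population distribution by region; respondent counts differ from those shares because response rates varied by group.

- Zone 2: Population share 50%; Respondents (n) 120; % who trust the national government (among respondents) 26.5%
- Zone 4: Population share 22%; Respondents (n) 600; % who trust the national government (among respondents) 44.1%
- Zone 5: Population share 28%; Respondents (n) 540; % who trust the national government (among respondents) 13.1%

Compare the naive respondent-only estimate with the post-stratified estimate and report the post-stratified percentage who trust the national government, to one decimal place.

Naive respondent-only estimate (weights = respondent counts):
  (120/1260)×26.5 + (600/1260)×44.1 + (540/1260)×13.1 = 29.1381%
Post-stratifying to population shares instead:
  0.5×26.5 + 0.22×44.1 + 0.28×13.1 = 26.62%

26.6%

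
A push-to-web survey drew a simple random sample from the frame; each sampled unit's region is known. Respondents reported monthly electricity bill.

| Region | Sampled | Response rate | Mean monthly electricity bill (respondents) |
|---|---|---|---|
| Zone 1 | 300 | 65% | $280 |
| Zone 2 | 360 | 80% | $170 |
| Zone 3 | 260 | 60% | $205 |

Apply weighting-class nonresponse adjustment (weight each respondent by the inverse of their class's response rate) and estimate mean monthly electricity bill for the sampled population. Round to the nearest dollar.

$216

Each respondent's weight = sampled/responded in their class; summing within a class gives n_sampled, so:
  Zone 1: 300 × 280 = 84,000
  Zone 2: 360 × 170 = 61,200
  Zone 3: 260 × 205 = 53,300
Adjusted estimate = 198,500 / 920 = 215.761 → $216.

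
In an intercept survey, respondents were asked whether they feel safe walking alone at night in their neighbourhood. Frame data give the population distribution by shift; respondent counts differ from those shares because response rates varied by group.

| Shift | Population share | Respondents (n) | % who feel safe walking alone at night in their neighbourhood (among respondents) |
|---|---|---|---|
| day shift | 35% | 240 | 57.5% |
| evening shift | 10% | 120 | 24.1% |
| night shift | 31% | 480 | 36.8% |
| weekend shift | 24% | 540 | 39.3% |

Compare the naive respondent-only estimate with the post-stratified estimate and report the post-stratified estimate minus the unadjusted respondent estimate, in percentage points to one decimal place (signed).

+3.1 percentage points

Without adjustment, the pooled respondent share is:
  (240/1380)×57.5 + (120/1380)×24.1 + (480/1380)×36.8 + (540/1380)×39.3 = 40.2739%
Post-stratifying to population shares instead:
  0.35×57.5 + 0.1×24.1 + 0.31×36.8 + 0.24×39.3 = 43.375%
Difference = 43.375 − 40.2739 = 3.1011 pp.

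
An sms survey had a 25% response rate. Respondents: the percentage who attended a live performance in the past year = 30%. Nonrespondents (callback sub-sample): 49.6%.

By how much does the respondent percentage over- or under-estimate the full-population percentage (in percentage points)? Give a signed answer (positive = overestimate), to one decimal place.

-14.7 percentage points

Nonresponse fraction = 1 − 0.25 = 0.75.
Bias = (nonresponse fraction) × (respondent percentage − nonrespondent percentage)
     = 0.75 × (30 − 49.6) = 0.75 × -19.6 = -14.7.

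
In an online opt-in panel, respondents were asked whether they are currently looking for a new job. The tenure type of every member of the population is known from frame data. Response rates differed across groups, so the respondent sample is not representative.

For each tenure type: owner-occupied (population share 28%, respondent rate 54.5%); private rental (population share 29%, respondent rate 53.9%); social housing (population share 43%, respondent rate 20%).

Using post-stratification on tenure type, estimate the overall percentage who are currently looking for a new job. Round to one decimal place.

Weight each group's respondent value by its population share:
  owner-occupied: 0.28 × 54.5 = 15.26
  private rental: 0.29 × 53.9 = 15.631
  social housing: 0.43 × 20 = 8.6
Post-stratified estimate = 39.491 → 39.5%.

39.5%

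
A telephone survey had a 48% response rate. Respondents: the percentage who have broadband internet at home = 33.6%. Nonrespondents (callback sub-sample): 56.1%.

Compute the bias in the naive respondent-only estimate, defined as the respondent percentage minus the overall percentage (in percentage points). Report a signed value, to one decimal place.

-11.7 percentage points

Nonresponse fraction = 1 − 0.48 = 0.52.
Bias = (nonresponse fraction) × (respondent percentage − nonrespondent percentage)
     = 0.52 × (33.6 − 56.1) = 0.52 × -22.5 = -11.7.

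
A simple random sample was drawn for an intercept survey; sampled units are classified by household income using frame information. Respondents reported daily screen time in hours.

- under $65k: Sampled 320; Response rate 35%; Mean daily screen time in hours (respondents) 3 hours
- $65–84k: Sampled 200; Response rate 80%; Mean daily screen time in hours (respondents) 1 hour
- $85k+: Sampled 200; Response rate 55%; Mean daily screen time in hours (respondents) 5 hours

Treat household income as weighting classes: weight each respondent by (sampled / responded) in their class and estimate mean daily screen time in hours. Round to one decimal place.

Each respondent's weight = sampled/responded in their class; summing within a class gives n_sampled, so:
  under $65k: 320 × 3 = 960
  $65–84k: 200 × 1 = 200
  $85k+: 200 × 5 = 1000
Adjusted estimate = 2160 / 720 = 3 → 3.0.

3.0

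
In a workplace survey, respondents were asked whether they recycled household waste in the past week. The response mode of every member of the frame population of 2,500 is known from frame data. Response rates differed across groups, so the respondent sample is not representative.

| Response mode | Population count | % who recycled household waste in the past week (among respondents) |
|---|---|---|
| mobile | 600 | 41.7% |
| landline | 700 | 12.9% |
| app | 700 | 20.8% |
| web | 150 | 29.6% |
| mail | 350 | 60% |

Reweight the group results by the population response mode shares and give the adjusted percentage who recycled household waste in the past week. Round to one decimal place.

Each cell contributes population-share × respondent value:
  mobile: (600/2,500) × 41.7 = 10.008
  landline: (700/2,500) × 12.9 = 3.612
  app: (700/2,500) × 20.8 = 5.824
  web: (150/2,500) × 29.6 = 1.776
  mail: (350/2,500) × 60 = 8.4
Post-stratified estimate = 29.62 → 29.6%.

29.6%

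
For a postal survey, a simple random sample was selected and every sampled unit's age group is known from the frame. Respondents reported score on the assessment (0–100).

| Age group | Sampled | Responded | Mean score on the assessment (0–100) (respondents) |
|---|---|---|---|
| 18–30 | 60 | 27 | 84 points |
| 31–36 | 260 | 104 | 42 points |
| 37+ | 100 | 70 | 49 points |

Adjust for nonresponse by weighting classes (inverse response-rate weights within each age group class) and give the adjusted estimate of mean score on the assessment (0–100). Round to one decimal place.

49.7

Class response rates: 18–30 27/60 = 45%, 31–36 104/260 = 40%, 37+ 70/100 = 70%.
Weighting each respondent by the inverse class response rate inflates each class back to its sampled size, so the class weight is n_sampled:
  18–30: 60 × 84 = 5040
  31–36: 260 × 42 = 10,920
  37+: 100 × 49 = 4900
Adjusted estimate = 20,860 / 420 = 49.6667 → 49.7.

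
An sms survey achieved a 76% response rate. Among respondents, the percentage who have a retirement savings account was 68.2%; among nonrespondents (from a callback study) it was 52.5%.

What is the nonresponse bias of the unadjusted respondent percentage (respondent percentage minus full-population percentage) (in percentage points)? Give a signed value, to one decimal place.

+3.8 percentage points

Nonresponse fraction = 1 − 0.76 = 0.24.
Bias = (nonresponse fraction) × (respondent percentage − nonrespondent percentage)
     = 0.24 × (68.2 − 52.5) = 0.24 × 15.7 = 3.768.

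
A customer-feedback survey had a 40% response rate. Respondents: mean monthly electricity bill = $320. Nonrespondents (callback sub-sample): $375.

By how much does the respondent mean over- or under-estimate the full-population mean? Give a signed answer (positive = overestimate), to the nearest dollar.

Nonresponse fraction = 1 − 0.4 = 0.6.
Bias = (nonresponse fraction) × (respondent mean − nonrespondent mean)
     = 0.6 × (320 − 375) = 0.6 × -55 = -33.

-$33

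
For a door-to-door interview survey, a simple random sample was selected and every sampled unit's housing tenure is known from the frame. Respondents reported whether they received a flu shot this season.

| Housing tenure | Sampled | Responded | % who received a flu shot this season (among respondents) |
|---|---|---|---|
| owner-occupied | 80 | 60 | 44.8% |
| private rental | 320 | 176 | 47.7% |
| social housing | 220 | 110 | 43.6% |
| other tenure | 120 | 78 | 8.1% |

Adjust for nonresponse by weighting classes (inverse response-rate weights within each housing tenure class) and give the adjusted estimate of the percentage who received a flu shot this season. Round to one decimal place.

39.7%

Response rates by class: owner-occupied 60/80 = 75%, private rental 176/320 = 55%, social housing 110/220 = 50%, other tenure 78/120 = 65%.
Inverse-response-rate weighting restores each class to its sampled count, so class totals weight by n_sampled:
  owner-occupied: 80 × 44.8 = 3584
  private rental: 320 × 47.7 = 15,264
  social housing: 220 × 43.6 = 9592
  other tenure: 120 × 8.1 = 972
Adjusted estimate = 29,412 / 740 = 39.7459 → 39.7%.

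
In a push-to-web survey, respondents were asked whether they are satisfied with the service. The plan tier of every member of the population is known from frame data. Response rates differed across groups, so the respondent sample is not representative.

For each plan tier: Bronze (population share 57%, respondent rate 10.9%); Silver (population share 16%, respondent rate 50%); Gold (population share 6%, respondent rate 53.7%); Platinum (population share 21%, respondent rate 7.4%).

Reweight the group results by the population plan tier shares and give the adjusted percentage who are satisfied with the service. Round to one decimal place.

19.0%

Reweight to the known plan tier distribution:
  Bronze: 0.57 × 10.9 = 6.213
  Silver: 0.16 × 50 = 8
  Gold: 0.06 × 53.7 = 3.222
  Platinum: 0.21 × 7.4 = 1.554
Post-stratified estimate = 18.989 → 19.0%.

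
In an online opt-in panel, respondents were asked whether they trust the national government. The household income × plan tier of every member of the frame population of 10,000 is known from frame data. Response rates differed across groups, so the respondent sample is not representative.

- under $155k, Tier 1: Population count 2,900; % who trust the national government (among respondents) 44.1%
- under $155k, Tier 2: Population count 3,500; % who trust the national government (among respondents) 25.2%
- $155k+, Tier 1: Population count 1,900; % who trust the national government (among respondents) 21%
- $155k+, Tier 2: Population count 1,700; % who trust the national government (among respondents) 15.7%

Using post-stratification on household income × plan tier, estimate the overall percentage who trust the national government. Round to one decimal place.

28.3%

Weight each group's respondent value by its population share:
  under $155k, Tier 1: (2,900/10,000) × 44.1 = 12.789
  under $155k, Tier 2: (3,500/10,000) × 25.2 = 8.82
  $155k+, Tier 1: (1,900/10,000) × 21 = 3.99
  $155k+, Tier 2: (1,700/10,000) × 15.7 = 2.669
Post-stratified estimate = 28.268 → 28.3%.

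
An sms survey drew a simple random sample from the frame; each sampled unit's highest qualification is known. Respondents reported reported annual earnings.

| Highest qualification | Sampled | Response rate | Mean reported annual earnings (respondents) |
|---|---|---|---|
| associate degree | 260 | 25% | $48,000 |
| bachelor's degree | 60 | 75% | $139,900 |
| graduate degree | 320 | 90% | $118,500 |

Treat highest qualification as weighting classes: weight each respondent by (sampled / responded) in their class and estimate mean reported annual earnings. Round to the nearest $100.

Inverse-response-rate weighting restores each class to its sampled count, so class totals weight by n_sampled:
  associate degree: 260 × 48,000 = 12,480,000
  bachelor's degree: 60 × 139,900 = 8,394,000
  graduate degree: 320 × 118,500 = 37,920,000
Adjusted estimate = 58,794,000 / 640 = 91865.6 → $91,900.

$91,900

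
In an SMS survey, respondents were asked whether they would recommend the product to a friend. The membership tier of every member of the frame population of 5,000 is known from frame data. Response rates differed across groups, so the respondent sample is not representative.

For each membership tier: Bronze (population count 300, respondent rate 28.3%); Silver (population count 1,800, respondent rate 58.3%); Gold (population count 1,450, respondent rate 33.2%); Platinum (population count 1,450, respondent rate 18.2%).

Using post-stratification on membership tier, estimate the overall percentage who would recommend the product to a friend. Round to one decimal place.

37.6%

Each cell contributes population-share × respondent value:
  Bronze: (300/5,000) × 28.3 = 1.698
  Silver: (1,800/5,000) × 58.3 = 20.988
  Gold: (1,450/5,000) × 33.2 = 9.628
  Platinum: (1,450/5,000) × 18.2 = 5.278
Post-stratified estimate = 37.592 → 37.6%.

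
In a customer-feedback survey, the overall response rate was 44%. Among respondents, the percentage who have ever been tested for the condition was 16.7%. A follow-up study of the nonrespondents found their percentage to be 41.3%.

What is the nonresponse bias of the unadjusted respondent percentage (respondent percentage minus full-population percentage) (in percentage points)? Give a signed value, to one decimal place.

Nonresponse fraction = 1 − 0.44 = 0.56.
Bias = (nonresponse fraction) × (respondent percentage − nonrespondent percentage)
     = 0.56 × (16.7 − 41.3) = 0.56 × -24.6 = -13.776.

-13.8 percentage points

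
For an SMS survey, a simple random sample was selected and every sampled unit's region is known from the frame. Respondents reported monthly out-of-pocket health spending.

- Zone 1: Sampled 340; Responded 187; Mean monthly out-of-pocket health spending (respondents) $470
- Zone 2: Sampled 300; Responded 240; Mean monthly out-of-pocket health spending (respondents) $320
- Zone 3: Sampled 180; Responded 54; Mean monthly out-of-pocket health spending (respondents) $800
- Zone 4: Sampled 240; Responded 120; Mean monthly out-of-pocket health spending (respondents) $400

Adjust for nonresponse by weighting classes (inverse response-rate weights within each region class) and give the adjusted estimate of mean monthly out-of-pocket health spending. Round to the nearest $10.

$470

Class response rates: Zone 1 187/340 = 55%, Zone 2 240/300 = 80%, Zone 3 54/180 = 30%, Zone 4 120/240 = 50%.
Inverse-response-rate weighting restores each class to its sampled count, so class totals weight by n_sampled:
  Zone 1: 340 × 470 = 159,800
  Zone 2: 300 × 320 = 96,000
  Zone 3: 180 × 800 = 144,000
  Zone 4: 240 × 400 = 96,000
Adjusted estimate = 495,800 / 1,060 = 467.736 → $470.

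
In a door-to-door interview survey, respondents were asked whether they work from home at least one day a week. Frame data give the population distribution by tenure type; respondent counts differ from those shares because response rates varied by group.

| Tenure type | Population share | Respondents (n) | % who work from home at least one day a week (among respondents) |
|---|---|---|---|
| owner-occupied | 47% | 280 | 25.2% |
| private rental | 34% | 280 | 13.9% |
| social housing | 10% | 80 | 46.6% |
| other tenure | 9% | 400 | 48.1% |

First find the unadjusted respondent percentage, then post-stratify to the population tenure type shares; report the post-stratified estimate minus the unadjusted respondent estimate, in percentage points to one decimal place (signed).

-7.1 percentage points

Naive respondent-only estimate (weights = respondent counts):
  (280/1040)×25.2 + (280/1040)×13.9 + (80/1040)×46.6 + (400/1040)×48.1 = 32.6115%
Post-stratifying to population shares instead:
  0.47×25.2 + 0.34×13.9 + 0.1×46.6 + 0.09×48.1 = 25.559%
Difference = 25.559 − 32.6115 = -7.0525 pp.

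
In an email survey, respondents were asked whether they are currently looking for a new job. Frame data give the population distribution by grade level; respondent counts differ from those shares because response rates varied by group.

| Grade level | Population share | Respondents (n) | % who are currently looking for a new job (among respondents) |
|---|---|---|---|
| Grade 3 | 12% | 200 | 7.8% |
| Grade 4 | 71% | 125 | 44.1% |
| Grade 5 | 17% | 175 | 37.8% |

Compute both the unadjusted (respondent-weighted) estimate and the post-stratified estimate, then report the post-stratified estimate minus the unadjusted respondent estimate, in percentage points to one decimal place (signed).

+11.3 percentage points

Unadjusted (pooled respondent) estimate weights by respondent counts:
  (200/500)×7.8 + (125/500)×44.1 + (175/500)×37.8 = 27.375%
Post-stratifying to population shares instead:
  0.12×7.8 + 0.71×44.1 + 0.17×37.8 = 38.673%
Difference = 38.673 − 27.375 = 11.298 pp.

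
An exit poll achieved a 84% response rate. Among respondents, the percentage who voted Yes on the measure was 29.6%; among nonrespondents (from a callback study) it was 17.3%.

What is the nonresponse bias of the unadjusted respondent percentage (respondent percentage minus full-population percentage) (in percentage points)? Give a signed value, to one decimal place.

Nonresponse fraction = 1 − 0.84 = 0.16.
Bias = (nonresponse fraction) × (respondent percentage − nonrespondent percentage)
     = 0.16 × (29.6 − 17.3) = 0.16 × 12.3 = 1.968.

+2.0 percentage points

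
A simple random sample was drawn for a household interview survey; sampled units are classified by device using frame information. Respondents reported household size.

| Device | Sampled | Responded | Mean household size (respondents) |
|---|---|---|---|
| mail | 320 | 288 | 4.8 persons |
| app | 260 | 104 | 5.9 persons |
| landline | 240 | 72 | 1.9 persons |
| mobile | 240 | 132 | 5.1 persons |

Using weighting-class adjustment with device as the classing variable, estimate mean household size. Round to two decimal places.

Response rates by class: mail 288/320 = 90%, app 104/260 = 40%, landline 72/240 = 30%, mobile 132/240 = 55%.
Weighting each respondent by the inverse class response rate inflates each class back to its sampled size, so the class weight is n_sampled:
  mail: 320 × 4.8 = 1536
  app: 260 × 5.9 = 1534
  landline: 240 × 1.9 = 456
  mobile: 240 × 5.1 = 1224
Adjusted estimate = 4750 / 1,060 = 4.48113 → 4.48.

4.48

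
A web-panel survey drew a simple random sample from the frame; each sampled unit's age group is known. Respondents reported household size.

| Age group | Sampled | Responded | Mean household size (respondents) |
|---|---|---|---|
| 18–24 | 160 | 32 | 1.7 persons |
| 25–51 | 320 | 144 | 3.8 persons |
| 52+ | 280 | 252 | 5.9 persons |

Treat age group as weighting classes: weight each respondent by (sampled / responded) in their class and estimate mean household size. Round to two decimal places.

4.13

Response rates by class: 18–24 32/160 = 20%, 25–51 144/320 = 45%, 52+ 252/280 = 90%.
Inverse-response-rate weighting restores each class to its sampled count, so class totals weight by n_sampled:
  18–24: 160 × 1.7 = 272
  25–51: 320 × 3.8 = 1216
  52+: 280 × 5.9 = 1652
Adjusted estimate = 3140 / 760 = 4.13158 → 4.13.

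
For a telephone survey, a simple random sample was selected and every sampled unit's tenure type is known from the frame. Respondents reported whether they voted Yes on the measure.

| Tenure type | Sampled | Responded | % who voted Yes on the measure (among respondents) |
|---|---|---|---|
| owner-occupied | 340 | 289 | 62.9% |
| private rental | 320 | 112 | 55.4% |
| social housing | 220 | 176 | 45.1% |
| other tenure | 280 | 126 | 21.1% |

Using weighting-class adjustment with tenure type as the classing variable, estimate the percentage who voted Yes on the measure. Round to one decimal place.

Class response rates: owner-occupied 289/340 = 85%, private rental 112/320 = 35%, social housing 176/220 = 80%, other tenure 126/280 = 45%.
Inverse-response-rate weighting restores each class to its sampled count, so class totals weight by n_sampled:
  owner-occupied: 340 × 62.9 = 21,386
  private rental: 320 × 55.4 = 17,728
  social housing: 220 × 45.1 = 9922
  other tenure: 280 × 21.1 = 5908
Adjusted estimate = 54,944 / 1,160 = 47.3655 → 47.4%.

47.4%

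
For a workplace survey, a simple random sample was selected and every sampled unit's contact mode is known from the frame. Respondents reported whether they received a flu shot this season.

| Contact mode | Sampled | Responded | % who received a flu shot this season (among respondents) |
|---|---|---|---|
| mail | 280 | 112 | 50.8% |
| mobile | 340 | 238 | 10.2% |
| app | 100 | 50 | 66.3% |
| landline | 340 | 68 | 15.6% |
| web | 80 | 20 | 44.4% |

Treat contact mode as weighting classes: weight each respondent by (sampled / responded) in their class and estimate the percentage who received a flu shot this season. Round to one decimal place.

29.1%

Response rates by class: mail 112/280 = 40%, mobile 238/340 = 70%, app 50/100 = 50%, landline 68/340 = 20%, web 20/80 = 25%.
Inverse-response-rate weighting restores each class to its sampled count, so class totals weight by n_sampled:
  mail: 280 × 50.8 = 14,224
  mobile: 340 × 10.2 = 3468
  app: 100 × 66.3 = 6630
  landline: 340 × 15.6 = 5304
  web: 80 × 44.4 = 3552
Adjusted estimate = 33,178 / 1,140 = 29.1035 → 29.1%.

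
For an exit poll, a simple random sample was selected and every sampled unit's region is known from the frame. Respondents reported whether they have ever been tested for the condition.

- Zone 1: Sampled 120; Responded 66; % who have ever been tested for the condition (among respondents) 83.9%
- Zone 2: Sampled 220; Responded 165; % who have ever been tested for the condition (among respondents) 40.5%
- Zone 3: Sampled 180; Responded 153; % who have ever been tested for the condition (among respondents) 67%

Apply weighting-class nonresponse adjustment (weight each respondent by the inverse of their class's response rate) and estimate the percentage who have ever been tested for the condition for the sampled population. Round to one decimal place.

Class response rates: Zone 1 66/120 = 55%, Zone 2 165/220 = 75%, Zone 3 153/180 = 85%.
Each respondent's weight = sampled/responded in their class; summing within a class gives n_sampled, so:
  Zone 1: 120 × 83.9 = 10,068
  Zone 2: 220 × 40.5 = 8910
  Zone 3: 180 × 67 = 12,060
Adjusted estimate = 31,038 / 520 = 59.6885 → 59.7%.

59.7%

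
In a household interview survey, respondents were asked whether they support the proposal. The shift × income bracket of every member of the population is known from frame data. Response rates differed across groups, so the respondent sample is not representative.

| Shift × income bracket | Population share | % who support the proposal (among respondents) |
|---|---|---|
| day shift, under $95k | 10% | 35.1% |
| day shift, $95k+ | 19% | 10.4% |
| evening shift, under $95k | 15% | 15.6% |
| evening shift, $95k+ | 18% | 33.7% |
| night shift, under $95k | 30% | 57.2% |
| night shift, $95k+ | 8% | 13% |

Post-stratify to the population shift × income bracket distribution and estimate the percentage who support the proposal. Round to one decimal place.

Post-stratification weights by population share, not respondent share:
  day shift, under $95k: 0.1 × 35.1 = 3.51
  day shift, $95k+: 0.19 × 10.4 = 1.976
  evening shift, under $95k: 0.15 × 15.6 = 2.34
  evening shift, $95k+: 0.18 × 33.7 = 6.066
  night shift, under $95k: 0.3 × 57.2 = 17.16
  night shift, $95k+: 0.08 × 13 = 1.04
Post-stratified estimate = 32.092 → 32.1%.

32.1%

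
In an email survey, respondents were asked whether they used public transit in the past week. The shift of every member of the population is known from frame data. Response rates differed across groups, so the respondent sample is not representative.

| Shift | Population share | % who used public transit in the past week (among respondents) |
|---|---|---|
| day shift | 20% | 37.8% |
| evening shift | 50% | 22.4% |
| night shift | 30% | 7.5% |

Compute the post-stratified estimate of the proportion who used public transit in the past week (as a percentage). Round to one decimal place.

21.0%

Reweight to the known shift distribution:
  day shift: 0.2 × 37.8 = 7.56
  evening shift: 0.5 × 22.4 = 11.2
  night shift: 0.3 × 7.5 = 2.25
Post-stratified estimate = 21.01 → 21.0%.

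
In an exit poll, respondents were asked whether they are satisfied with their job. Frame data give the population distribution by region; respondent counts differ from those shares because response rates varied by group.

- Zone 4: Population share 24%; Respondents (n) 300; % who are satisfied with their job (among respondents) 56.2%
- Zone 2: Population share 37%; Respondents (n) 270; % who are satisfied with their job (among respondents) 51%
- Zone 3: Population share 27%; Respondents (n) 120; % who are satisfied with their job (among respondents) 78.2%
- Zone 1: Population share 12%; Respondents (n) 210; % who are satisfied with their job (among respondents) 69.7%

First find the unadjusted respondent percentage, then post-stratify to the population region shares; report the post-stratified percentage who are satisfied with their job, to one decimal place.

Naive respondent-only estimate (weights = respondent counts):
  (300/900)×56.2 + (270/900)×51 + (120/900)×78.2 + (210/900)×69.7 = 60.7233%
Post-stratified estimate weights by population shares:
  0.24×56.2 + 0.37×51 + 0.27×78.2 + 0.12×69.7 = 61.836%

61.8%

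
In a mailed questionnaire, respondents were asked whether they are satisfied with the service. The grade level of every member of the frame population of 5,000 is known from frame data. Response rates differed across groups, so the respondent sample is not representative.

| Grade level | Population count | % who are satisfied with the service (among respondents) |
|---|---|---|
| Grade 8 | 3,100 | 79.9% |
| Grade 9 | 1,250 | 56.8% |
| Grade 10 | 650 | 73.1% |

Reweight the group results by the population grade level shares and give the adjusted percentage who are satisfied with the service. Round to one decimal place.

73.2%

Reweight to the known grade level distribution:
  Grade 8: (3,100/5,000) × 79.9 = 49.538
  Grade 9: (1,250/5,000) × 56.8 = 14.2
  Grade 10: (650/5,000) × 73.1 = 9.503
Post-stratified estimate = 73.241 → 73.2%.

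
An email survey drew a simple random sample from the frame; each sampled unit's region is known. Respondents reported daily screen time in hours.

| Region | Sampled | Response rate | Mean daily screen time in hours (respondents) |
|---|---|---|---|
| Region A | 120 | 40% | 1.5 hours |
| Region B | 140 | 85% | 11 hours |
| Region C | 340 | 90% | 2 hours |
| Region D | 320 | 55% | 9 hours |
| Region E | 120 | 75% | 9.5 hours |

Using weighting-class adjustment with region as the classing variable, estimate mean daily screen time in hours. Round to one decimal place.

Each respondent's weight = sampled/responded in their class; summing within a class gives n_sampled, so:
  Region A: 120 × 1.5 = 180
  Region B: 140 × 11 = 1540
  Region C: 340 × 2 = 680
  Region D: 320 × 9 = 2880
  Region E: 120 × 9.5 = 1140
Adjusted estimate = 6420 / 1,040 = 6.17308 → 6.2.

6.2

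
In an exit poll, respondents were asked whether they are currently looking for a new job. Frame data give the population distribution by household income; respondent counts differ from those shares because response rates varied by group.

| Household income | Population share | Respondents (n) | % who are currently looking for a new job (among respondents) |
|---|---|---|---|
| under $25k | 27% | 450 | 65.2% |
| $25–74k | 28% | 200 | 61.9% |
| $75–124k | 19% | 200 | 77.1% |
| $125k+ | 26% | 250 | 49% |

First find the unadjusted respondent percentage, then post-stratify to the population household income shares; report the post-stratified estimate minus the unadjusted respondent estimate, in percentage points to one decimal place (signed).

Without adjustment, the pooled respondent share is:
  (450/1100)×65.2 + (200/1100)×61.9 + (200/1100)×77.1 + (250/1100)×49 = 63.0818%
Reweighting by population household income shares:
  0.27×65.2 + 0.28×61.9 + 0.19×77.1 + 0.26×49 = 62.325%
Difference = 62.325 − 63.0818 = -0.7568 pp.

-0.8 percentage points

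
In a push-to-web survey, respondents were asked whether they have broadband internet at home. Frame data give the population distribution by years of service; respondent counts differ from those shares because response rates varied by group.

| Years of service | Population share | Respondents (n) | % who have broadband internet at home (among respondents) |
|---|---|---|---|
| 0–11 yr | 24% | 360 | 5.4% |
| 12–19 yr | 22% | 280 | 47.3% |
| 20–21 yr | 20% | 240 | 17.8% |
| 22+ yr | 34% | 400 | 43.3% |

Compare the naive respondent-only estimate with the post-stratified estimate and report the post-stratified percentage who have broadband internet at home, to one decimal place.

Unadjusted (pooled respondent) estimate weights by respondent counts:
  (360/1280)×5.4 + (280/1280)×47.3 + (240/1280)×17.8 + (400/1280)×43.3 = 28.7344%
Reweighting by population years of service shares:
  0.24×5.4 + 0.22×47.3 + 0.2×17.8 + 0.34×43.3 = 29.984%

30.0%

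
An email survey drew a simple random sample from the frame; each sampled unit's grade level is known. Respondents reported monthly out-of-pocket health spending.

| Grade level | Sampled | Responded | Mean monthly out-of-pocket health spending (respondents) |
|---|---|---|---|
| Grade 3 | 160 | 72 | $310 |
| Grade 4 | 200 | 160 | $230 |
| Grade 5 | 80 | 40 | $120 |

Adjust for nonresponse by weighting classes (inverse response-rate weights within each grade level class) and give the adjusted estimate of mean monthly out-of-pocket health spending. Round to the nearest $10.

Response rates by class: Grade 3 72/160 = 45%, Grade 4 160/200 = 80%, Grade 5 40/80 = 50%.
Inverse-response-rate weighting restores each class to its sampled count, so class totals weight by n_sampled:
  Grade 3: 160 × 310 = 49,600
  Grade 4: 200 × 230 = 46,000
  Grade 5: 80 × 120 = 9600
Adjusted estimate = 105,200 / 440 = 239.091 → $240.

$240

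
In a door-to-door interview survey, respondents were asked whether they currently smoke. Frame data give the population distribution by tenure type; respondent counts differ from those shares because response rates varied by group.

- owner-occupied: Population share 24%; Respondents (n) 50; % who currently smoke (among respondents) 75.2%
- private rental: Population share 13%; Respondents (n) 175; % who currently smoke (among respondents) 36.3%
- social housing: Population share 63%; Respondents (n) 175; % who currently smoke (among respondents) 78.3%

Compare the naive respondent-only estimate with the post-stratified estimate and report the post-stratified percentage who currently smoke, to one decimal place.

72.1%

Without adjustment, the pooled respondent share is:
  (50/400)×75.2 + (175/400)×36.3 + (175/400)×78.3 = 59.5375%
Post-stratifying to population shares instead:
  0.24×75.2 + 0.13×36.3 + 0.63×78.3 = 72.096%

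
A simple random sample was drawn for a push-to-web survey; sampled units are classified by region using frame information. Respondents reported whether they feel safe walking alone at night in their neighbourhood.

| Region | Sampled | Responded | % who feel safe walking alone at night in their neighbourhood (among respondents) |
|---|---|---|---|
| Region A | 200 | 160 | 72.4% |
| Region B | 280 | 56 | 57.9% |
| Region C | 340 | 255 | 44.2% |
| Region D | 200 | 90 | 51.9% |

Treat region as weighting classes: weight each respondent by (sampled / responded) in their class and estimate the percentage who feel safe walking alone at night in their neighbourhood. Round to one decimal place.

Class response rates: Region A 160/200 = 80%, Region B 56/280 = 20%, Region C 255/340 = 75%, Region D 90/200 = 45%.
Weighting each respondent by the inverse class response rate inflates each class back to its sampled size, so the class weight is n_sampled:
  Region A: 200 × 72.4 = 14480
  Region B: 280 × 57.9 = 16,212
  Region C: 340 × 44.2 = 15028
  Region D: 200 × 51.9 = 10,380
Adjusted estimate = 56,100 / 1,020 = 55 → 55.0%.

55.0%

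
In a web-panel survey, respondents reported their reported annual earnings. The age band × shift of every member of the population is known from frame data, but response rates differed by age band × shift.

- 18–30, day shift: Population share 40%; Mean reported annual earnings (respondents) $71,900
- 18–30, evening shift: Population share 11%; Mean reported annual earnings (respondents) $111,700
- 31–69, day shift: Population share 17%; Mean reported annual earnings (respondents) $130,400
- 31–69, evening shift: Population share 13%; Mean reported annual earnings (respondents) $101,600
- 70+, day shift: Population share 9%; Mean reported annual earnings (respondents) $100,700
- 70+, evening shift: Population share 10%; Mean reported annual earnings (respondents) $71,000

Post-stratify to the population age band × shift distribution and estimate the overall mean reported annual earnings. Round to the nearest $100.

$92,600

Each cell contributes population-share × respondent value:
  18–30, day shift: 0.4 × 71,900 = 28,760
  18–30, evening shift: 0.11 × 111,700 = 12,287
  31–69, day shift: 0.17 × 130,400 = 22,168
  31–69, evening shift: 0.13 × 101,600 = 13,208
  70+, day shift: 0.09 × 100,700 = 9063
  70+, evening shift: 0.1 × 71,000 = 7100
Post-stratified estimate = 92,586 → $92,600.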